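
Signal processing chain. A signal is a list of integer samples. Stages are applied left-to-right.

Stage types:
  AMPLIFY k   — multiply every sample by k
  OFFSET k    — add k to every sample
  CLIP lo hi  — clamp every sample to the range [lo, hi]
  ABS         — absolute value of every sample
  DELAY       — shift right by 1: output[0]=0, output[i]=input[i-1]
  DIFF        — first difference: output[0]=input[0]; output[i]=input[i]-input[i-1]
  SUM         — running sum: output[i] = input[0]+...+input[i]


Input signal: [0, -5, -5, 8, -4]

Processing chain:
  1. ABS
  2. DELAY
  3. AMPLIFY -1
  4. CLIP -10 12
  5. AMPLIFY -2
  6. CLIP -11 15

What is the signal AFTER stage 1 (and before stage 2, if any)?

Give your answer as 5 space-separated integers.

Answer: 0 5 5 8 4

Derivation:
Input: [0, -5, -5, 8, -4]
Stage 1 (ABS): |0|=0, |-5|=5, |-5|=5, |8|=8, |-4|=4 -> [0, 5, 5, 8, 4]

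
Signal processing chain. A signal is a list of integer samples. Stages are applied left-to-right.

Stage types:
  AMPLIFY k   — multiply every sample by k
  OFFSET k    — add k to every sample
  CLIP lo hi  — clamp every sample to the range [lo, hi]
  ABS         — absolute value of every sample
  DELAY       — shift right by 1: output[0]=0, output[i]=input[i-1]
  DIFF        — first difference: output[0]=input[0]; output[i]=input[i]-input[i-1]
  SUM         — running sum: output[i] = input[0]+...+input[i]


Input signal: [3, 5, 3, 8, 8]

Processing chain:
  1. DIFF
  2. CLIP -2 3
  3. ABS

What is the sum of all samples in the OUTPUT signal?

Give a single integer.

Input: [3, 5, 3, 8, 8]
Stage 1 (DIFF): s[0]=3, 5-3=2, 3-5=-2, 8-3=5, 8-8=0 -> [3, 2, -2, 5, 0]
Stage 2 (CLIP -2 3): clip(3,-2,3)=3, clip(2,-2,3)=2, clip(-2,-2,3)=-2, clip(5,-2,3)=3, clip(0,-2,3)=0 -> [3, 2, -2, 3, 0]
Stage 3 (ABS): |3|=3, |2|=2, |-2|=2, |3|=3, |0|=0 -> [3, 2, 2, 3, 0]
Output sum: 10

Answer: 10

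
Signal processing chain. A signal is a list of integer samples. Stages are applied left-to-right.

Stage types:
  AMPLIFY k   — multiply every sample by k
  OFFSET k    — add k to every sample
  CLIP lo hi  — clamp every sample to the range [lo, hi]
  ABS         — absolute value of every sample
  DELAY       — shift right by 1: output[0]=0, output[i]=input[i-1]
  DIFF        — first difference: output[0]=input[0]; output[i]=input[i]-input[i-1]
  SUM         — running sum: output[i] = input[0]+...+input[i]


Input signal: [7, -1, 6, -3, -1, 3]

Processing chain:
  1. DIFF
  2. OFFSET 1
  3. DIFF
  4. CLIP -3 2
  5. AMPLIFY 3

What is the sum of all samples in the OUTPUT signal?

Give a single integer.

Answer: 6

Derivation:
Input: [7, -1, 6, -3, -1, 3]
Stage 1 (DIFF): s[0]=7, -1-7=-8, 6--1=7, -3-6=-9, -1--3=2, 3--1=4 -> [7, -8, 7, -9, 2, 4]
Stage 2 (OFFSET 1): 7+1=8, -8+1=-7, 7+1=8, -9+1=-8, 2+1=3, 4+1=5 -> [8, -7, 8, -8, 3, 5]
Stage 3 (DIFF): s[0]=8, -7-8=-15, 8--7=15, -8-8=-16, 3--8=11, 5-3=2 -> [8, -15, 15, -16, 11, 2]
Stage 4 (CLIP -3 2): clip(8,-3,2)=2, clip(-15,-3,2)=-3, clip(15,-3,2)=2, clip(-16,-3,2)=-3, clip(11,-3,2)=2, clip(2,-3,2)=2 -> [2, -3, 2, -3, 2, 2]
Stage 5 (AMPLIFY 3): 2*3=6, -3*3=-9, 2*3=6, -3*3=-9, 2*3=6, 2*3=6 -> [6, -9, 6, -9, 6, 6]
Output sum: 6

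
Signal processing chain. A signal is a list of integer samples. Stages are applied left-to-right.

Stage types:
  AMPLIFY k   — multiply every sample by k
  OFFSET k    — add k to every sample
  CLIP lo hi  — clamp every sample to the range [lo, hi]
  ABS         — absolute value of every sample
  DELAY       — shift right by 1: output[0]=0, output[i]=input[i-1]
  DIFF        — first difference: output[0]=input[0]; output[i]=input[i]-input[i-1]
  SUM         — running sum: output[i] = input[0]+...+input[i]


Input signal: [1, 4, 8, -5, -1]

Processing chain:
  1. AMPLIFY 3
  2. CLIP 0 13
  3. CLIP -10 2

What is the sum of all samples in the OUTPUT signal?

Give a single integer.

Answer: 6

Derivation:
Input: [1, 4, 8, -5, -1]
Stage 1 (AMPLIFY 3): 1*3=3, 4*3=12, 8*3=24, -5*3=-15, -1*3=-3 -> [3, 12, 24, -15, -3]
Stage 2 (CLIP 0 13): clip(3,0,13)=3, clip(12,0,13)=12, clip(24,0,13)=13, clip(-15,0,13)=0, clip(-3,0,13)=0 -> [3, 12, 13, 0, 0]
Stage 3 (CLIP -10 2): clip(3,-10,2)=2, clip(12,-10,2)=2, clip(13,-10,2)=2, clip(0,-10,2)=0, clip(0,-10,2)=0 -> [2, 2, 2, 0, 0]
Output sum: 6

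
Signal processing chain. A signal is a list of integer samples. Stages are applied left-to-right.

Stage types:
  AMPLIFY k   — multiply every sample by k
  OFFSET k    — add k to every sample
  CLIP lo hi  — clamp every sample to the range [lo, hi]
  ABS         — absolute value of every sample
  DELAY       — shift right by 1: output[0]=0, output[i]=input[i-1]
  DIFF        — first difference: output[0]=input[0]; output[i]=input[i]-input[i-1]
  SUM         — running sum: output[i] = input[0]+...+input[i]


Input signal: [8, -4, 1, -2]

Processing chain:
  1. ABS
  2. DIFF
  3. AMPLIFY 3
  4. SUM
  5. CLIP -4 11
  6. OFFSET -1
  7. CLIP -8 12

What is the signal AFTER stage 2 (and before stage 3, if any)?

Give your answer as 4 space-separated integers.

Input: [8, -4, 1, -2]
Stage 1 (ABS): |8|=8, |-4|=4, |1|=1, |-2|=2 -> [8, 4, 1, 2]
Stage 2 (DIFF): s[0]=8, 4-8=-4, 1-4=-3, 2-1=1 -> [8, -4, -3, 1]

Answer: 8 -4 -3 1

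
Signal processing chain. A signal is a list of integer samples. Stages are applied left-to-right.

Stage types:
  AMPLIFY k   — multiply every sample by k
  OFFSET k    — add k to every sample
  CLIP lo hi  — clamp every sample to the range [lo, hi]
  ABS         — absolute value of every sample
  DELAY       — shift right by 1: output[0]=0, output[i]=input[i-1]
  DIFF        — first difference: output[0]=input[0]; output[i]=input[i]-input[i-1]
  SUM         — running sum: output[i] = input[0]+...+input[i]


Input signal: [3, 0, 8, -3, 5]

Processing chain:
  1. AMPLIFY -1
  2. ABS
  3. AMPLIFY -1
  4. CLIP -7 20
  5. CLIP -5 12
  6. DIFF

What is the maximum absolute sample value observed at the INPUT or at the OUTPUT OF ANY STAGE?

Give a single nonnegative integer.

Input: [3, 0, 8, -3, 5] (max |s|=8)
Stage 1 (AMPLIFY -1): 3*-1=-3, 0*-1=0, 8*-1=-8, -3*-1=3, 5*-1=-5 -> [-3, 0, -8, 3, -5] (max |s|=8)
Stage 2 (ABS): |-3|=3, |0|=0, |-8|=8, |3|=3, |-5|=5 -> [3, 0, 8, 3, 5] (max |s|=8)
Stage 3 (AMPLIFY -1): 3*-1=-3, 0*-1=0, 8*-1=-8, 3*-1=-3, 5*-1=-5 -> [-3, 0, -8, -3, -5] (max |s|=8)
Stage 4 (CLIP -7 20): clip(-3,-7,20)=-3, clip(0,-7,20)=0, clip(-8,-7,20)=-7, clip(-3,-7,20)=-3, clip(-5,-7,20)=-5 -> [-3, 0, -7, -3, -5] (max |s|=7)
Stage 5 (CLIP -5 12): clip(-3,-5,12)=-3, clip(0,-5,12)=0, clip(-7,-5,12)=-5, clip(-3,-5,12)=-3, clip(-5,-5,12)=-5 -> [-3, 0, -5, -3, -5] (max |s|=5)
Stage 6 (DIFF): s[0]=-3, 0--3=3, -5-0=-5, -3--5=2, -5--3=-2 -> [-3, 3, -5, 2, -2] (max |s|=5)
Overall max amplitude: 8

Answer: 8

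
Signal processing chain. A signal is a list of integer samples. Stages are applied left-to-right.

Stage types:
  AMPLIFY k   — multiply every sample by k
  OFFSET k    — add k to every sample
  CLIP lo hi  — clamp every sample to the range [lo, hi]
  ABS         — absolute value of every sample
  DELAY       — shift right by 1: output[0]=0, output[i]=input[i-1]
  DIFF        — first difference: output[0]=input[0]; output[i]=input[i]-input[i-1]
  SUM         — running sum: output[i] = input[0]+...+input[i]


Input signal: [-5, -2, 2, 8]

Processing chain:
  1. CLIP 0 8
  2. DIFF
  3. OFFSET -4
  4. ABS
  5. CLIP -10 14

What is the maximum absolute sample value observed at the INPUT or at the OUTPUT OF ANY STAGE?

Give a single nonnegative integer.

Answer: 8

Derivation:
Input: [-5, -2, 2, 8] (max |s|=8)
Stage 1 (CLIP 0 8): clip(-5,0,8)=0, clip(-2,0,8)=0, clip(2,0,8)=2, clip(8,0,8)=8 -> [0, 0, 2, 8] (max |s|=8)
Stage 2 (DIFF): s[0]=0, 0-0=0, 2-0=2, 8-2=6 -> [0, 0, 2, 6] (max |s|=6)
Stage 3 (OFFSET -4): 0+-4=-4, 0+-4=-4, 2+-4=-2, 6+-4=2 -> [-4, -4, -2, 2] (max |s|=4)
Stage 4 (ABS): |-4|=4, |-4|=4, |-2|=2, |2|=2 -> [4, 4, 2, 2] (max |s|=4)
Stage 5 (CLIP -10 14): clip(4,-10,14)=4, clip(4,-10,14)=4, clip(2,-10,14)=2, clip(2,-10,14)=2 -> [4, 4, 2, 2] (max |s|=4)
Overall max amplitude: 8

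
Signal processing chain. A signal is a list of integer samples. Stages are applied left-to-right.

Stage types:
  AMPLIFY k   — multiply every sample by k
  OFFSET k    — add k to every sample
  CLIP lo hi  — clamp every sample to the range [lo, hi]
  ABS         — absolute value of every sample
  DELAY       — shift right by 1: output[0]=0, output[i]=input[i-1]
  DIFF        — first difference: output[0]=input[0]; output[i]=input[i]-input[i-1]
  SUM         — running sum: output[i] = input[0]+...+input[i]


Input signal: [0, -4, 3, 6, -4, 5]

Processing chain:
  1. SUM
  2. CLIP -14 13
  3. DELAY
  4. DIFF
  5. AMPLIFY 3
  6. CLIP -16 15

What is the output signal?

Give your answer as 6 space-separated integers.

Answer: 0 0 -12 9 15 -12

Derivation:
Input: [0, -4, 3, 6, -4, 5]
Stage 1 (SUM): sum[0..0]=0, sum[0..1]=-4, sum[0..2]=-1, sum[0..3]=5, sum[0..4]=1, sum[0..5]=6 -> [0, -4, -1, 5, 1, 6]
Stage 2 (CLIP -14 13): clip(0,-14,13)=0, clip(-4,-14,13)=-4, clip(-1,-14,13)=-1, clip(5,-14,13)=5, clip(1,-14,13)=1, clip(6,-14,13)=6 -> [0, -4, -1, 5, 1, 6]
Stage 3 (DELAY): [0, 0, -4, -1, 5, 1] = [0, 0, -4, -1, 5, 1] -> [0, 0, -4, -1, 5, 1]
Stage 4 (DIFF): s[0]=0, 0-0=0, -4-0=-4, -1--4=3, 5--1=6, 1-5=-4 -> [0, 0, -4, 3, 6, -4]
Stage 5 (AMPLIFY 3): 0*3=0, 0*3=0, -4*3=-12, 3*3=9, 6*3=18, -4*3=-12 -> [0, 0, -12, 9, 18, -12]
Stage 6 (CLIP -16 15): clip(0,-16,15)=0, clip(0,-16,15)=0, clip(-12,-16,15)=-12, clip(9,-16,15)=9, clip(18,-16,15)=15, clip(-12,-16,15)=-12 -> [0, 0, -12, 9, 15, -12]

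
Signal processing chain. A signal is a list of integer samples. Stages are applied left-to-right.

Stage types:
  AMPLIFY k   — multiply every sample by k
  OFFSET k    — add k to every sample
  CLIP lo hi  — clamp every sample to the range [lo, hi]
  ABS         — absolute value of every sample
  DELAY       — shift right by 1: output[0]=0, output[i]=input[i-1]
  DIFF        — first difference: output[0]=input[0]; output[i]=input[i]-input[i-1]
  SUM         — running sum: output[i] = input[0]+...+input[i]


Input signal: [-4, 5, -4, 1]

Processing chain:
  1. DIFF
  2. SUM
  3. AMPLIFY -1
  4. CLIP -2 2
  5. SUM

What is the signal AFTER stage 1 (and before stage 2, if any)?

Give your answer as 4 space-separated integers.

Answer: -4 9 -9 5

Derivation:
Input: [-4, 5, -4, 1]
Stage 1 (DIFF): s[0]=-4, 5--4=9, -4-5=-9, 1--4=5 -> [-4, 9, -9, 5]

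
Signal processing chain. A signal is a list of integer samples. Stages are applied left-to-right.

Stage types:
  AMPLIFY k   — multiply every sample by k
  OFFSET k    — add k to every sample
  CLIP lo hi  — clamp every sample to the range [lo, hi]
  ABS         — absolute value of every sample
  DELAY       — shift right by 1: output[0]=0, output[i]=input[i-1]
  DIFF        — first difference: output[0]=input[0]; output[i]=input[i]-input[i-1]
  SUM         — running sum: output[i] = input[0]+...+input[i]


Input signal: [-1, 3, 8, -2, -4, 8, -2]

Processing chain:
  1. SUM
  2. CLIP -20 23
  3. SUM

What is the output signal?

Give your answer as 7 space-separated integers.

Answer: -1 1 11 19 23 35 45

Derivation:
Input: [-1, 3, 8, -2, -4, 8, -2]
Stage 1 (SUM): sum[0..0]=-1, sum[0..1]=2, sum[0..2]=10, sum[0..3]=8, sum[0..4]=4, sum[0..5]=12, sum[0..6]=10 -> [-1, 2, 10, 8, 4, 12, 10]
Stage 2 (CLIP -20 23): clip(-1,-20,23)=-1, clip(2,-20,23)=2, clip(10,-20,23)=10, clip(8,-20,23)=8, clip(4,-20,23)=4, clip(12,-20,23)=12, clip(10,-20,23)=10 -> [-1, 2, 10, 8, 4, 12, 10]
Stage 3 (SUM): sum[0..0]=-1, sum[0..1]=1, sum[0..2]=11, sum[0..3]=19, sum[0..4]=23, sum[0..5]=35, sum[0..6]=45 -> [-1, 1, 11, 19, 23, 35, 45]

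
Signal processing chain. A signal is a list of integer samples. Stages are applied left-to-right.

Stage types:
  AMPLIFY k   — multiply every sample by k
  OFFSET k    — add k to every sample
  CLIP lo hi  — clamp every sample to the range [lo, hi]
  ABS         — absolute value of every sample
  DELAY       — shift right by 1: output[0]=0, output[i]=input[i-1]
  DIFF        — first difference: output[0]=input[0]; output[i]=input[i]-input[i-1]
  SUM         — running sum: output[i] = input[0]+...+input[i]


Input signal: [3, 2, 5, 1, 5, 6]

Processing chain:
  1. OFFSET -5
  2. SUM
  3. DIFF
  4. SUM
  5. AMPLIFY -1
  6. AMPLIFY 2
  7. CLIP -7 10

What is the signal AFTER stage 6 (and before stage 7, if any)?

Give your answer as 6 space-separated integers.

Answer: 4 10 10 18 18 16

Derivation:
Input: [3, 2, 5, 1, 5, 6]
Stage 1 (OFFSET -5): 3+-5=-2, 2+-5=-3, 5+-5=0, 1+-5=-4, 5+-5=0, 6+-5=1 -> [-2, -3, 0, -4, 0, 1]
Stage 2 (SUM): sum[0..0]=-2, sum[0..1]=-5, sum[0..2]=-5, sum[0..3]=-9, sum[0..4]=-9, sum[0..5]=-8 -> [-2, -5, -5, -9, -9, -8]
Stage 3 (DIFF): s[0]=-2, -5--2=-3, -5--5=0, -9--5=-4, -9--9=0, -8--9=1 -> [-2, -3, 0, -4, 0, 1]
Stage 4 (SUM): sum[0..0]=-2, sum[0..1]=-5, sum[0..2]=-5, sum[0..3]=-9, sum[0..4]=-9, sum[0..5]=-8 -> [-2, -5, -5, -9, -9, -8]
Stage 5 (AMPLIFY -1): -2*-1=2, -5*-1=5, -5*-1=5, -9*-1=9, -9*-1=9, -8*-1=8 -> [2, 5, 5, 9, 9, 8]
Stage 6 (AMPLIFY 2): 2*2=4, 5*2=10, 5*2=10, 9*2=18, 9*2=18, 8*2=16 -> [4, 10, 10, 18, 18, 16]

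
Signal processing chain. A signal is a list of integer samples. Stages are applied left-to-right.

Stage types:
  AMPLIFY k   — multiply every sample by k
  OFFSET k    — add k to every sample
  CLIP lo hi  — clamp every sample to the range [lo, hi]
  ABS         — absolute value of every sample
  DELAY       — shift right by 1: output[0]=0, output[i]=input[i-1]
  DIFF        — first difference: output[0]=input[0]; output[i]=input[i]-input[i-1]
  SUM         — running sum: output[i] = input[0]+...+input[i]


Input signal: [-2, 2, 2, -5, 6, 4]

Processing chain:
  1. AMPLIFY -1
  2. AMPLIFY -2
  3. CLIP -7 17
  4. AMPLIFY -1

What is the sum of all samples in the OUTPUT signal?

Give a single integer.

Input: [-2, 2, 2, -5, 6, 4]
Stage 1 (AMPLIFY -1): -2*-1=2, 2*-1=-2, 2*-1=-2, -5*-1=5, 6*-1=-6, 4*-1=-4 -> [2, -2, -2, 5, -6, -4]
Stage 2 (AMPLIFY -2): 2*-2=-4, -2*-2=4, -2*-2=4, 5*-2=-10, -6*-2=12, -4*-2=8 -> [-4, 4, 4, -10, 12, 8]
Stage 3 (CLIP -7 17): clip(-4,-7,17)=-4, clip(4,-7,17)=4, clip(4,-7,17)=4, clip(-10,-7,17)=-7, clip(12,-7,17)=12, clip(8,-7,17)=8 -> [-4, 4, 4, -7, 12, 8]
Stage 4 (AMPLIFY -1): -4*-1=4, 4*-1=-4, 4*-1=-4, -7*-1=7, 12*-1=-12, 8*-1=-8 -> [4, -4, -4, 7, -12, -8]
Output sum: -17

Answer: -17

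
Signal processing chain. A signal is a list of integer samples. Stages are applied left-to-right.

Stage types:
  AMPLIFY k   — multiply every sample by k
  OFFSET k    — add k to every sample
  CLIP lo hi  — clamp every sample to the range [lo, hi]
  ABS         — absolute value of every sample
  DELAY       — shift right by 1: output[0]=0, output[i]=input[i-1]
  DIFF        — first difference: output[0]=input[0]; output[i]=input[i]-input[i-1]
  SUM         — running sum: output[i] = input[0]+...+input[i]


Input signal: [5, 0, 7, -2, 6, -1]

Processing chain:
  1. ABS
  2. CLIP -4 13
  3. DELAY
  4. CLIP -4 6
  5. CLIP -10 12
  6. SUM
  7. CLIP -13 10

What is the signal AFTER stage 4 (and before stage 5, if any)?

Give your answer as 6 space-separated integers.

Input: [5, 0, 7, -2, 6, -1]
Stage 1 (ABS): |5|=5, |0|=0, |7|=7, |-2|=2, |6|=6, |-1|=1 -> [5, 0, 7, 2, 6, 1]
Stage 2 (CLIP -4 13): clip(5,-4,13)=5, clip(0,-4,13)=0, clip(7,-4,13)=7, clip(2,-4,13)=2, clip(6,-4,13)=6, clip(1,-4,13)=1 -> [5, 0, 7, 2, 6, 1]
Stage 3 (DELAY): [0, 5, 0, 7, 2, 6] = [0, 5, 0, 7, 2, 6] -> [0, 5, 0, 7, 2, 6]
Stage 4 (CLIP -4 6): clip(0,-4,6)=0, clip(5,-4,6)=5, clip(0,-4,6)=0, clip(7,-4,6)=6, clip(2,-4,6)=2, clip(6,-4,6)=6 -> [0, 5, 0, 6, 2, 6]

Answer: 0 5 0 6 2 6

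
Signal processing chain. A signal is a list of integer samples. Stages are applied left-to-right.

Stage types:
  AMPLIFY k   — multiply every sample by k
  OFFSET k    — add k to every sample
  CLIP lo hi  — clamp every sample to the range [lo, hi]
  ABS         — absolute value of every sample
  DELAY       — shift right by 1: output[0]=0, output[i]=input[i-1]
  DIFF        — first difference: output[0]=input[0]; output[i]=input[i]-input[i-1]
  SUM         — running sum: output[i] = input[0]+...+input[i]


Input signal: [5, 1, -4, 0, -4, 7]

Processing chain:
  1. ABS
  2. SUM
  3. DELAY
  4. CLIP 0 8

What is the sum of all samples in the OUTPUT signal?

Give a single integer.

Input: [5, 1, -4, 0, -4, 7]
Stage 1 (ABS): |5|=5, |1|=1, |-4|=4, |0|=0, |-4|=4, |7|=7 -> [5, 1, 4, 0, 4, 7]
Stage 2 (SUM): sum[0..0]=5, sum[0..1]=6, sum[0..2]=10, sum[0..3]=10, sum[0..4]=14, sum[0..5]=21 -> [5, 6, 10, 10, 14, 21]
Stage 3 (DELAY): [0, 5, 6, 10, 10, 14] = [0, 5, 6, 10, 10, 14] -> [0, 5, 6, 10, 10, 14]
Stage 4 (CLIP 0 8): clip(0,0,8)=0, clip(5,0,8)=5, clip(6,0,8)=6, clip(10,0,8)=8, clip(10,0,8)=8, clip(14,0,8)=8 -> [0, 5, 6, 8, 8, 8]
Output sum: 35

Answer: 35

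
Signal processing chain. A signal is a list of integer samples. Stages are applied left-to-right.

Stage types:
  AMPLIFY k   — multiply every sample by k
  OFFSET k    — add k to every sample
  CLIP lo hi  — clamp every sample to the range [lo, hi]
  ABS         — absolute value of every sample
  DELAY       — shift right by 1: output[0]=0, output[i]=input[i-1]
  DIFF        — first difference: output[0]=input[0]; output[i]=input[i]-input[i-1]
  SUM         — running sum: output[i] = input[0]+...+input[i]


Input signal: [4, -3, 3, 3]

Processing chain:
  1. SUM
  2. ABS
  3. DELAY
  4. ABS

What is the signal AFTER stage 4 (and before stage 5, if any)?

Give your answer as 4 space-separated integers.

Input: [4, -3, 3, 3]
Stage 1 (SUM): sum[0..0]=4, sum[0..1]=1, sum[0..2]=4, sum[0..3]=7 -> [4, 1, 4, 7]
Stage 2 (ABS): |4|=4, |1|=1, |4|=4, |7|=7 -> [4, 1, 4, 7]
Stage 3 (DELAY): [0, 4, 1, 4] = [0, 4, 1, 4] -> [0, 4, 1, 4]
Stage 4 (ABS): |0|=0, |4|=4, |1|=1, |4|=4 -> [0, 4, 1, 4]

Answer: 0 4 1 4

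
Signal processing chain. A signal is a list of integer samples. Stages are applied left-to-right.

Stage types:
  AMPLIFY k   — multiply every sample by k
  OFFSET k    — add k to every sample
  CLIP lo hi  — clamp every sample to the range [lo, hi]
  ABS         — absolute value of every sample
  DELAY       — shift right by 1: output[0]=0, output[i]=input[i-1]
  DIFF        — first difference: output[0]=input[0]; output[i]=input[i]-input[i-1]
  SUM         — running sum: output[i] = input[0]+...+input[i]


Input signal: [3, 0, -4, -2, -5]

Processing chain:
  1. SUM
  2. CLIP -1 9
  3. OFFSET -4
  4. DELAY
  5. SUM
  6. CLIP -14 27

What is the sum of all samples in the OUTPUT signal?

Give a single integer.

Input: [3, 0, -4, -2, -5]
Stage 1 (SUM): sum[0..0]=3, sum[0..1]=3, sum[0..2]=-1, sum[0..3]=-3, sum[0..4]=-8 -> [3, 3, -1, -3, -8]
Stage 2 (CLIP -1 9): clip(3,-1,9)=3, clip(3,-1,9)=3, clip(-1,-1,9)=-1, clip(-3,-1,9)=-1, clip(-8,-1,9)=-1 -> [3, 3, -1, -1, -1]
Stage 3 (OFFSET -4): 3+-4=-1, 3+-4=-1, -1+-4=-5, -1+-4=-5, -1+-4=-5 -> [-1, -1, -5, -5, -5]
Stage 4 (DELAY): [0, -1, -1, -5, -5] = [0, -1, -1, -5, -5] -> [0, -1, -1, -5, -5]
Stage 5 (SUM): sum[0..0]=0, sum[0..1]=-1, sum[0..2]=-2, sum[0..3]=-7, sum[0..4]=-12 -> [0, -1, -2, -7, -12]
Stage 6 (CLIP -14 27): clip(0,-14,27)=0, clip(-1,-14,27)=-1, clip(-2,-14,27)=-2, clip(-7,-14,27)=-7, clip(-12,-14,27)=-12 -> [0, -1, -2, -7, -12]
Output sum: -22

Answer: -22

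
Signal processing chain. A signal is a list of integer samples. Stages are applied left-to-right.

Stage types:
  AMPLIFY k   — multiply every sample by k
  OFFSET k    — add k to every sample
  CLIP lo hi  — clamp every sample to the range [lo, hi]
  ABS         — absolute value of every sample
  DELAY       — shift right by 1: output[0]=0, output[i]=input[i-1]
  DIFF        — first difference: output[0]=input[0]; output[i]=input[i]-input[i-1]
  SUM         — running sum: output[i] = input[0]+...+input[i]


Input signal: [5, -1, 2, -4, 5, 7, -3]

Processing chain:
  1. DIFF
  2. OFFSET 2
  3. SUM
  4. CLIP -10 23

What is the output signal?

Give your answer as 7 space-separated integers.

Answer: 7 3 8 4 15 19 11

Derivation:
Input: [5, -1, 2, -4, 5, 7, -3]
Stage 1 (DIFF): s[0]=5, -1-5=-6, 2--1=3, -4-2=-6, 5--4=9, 7-5=2, -3-7=-10 -> [5, -6, 3, -6, 9, 2, -10]
Stage 2 (OFFSET 2): 5+2=7, -6+2=-4, 3+2=5, -6+2=-4, 9+2=11, 2+2=4, -10+2=-8 -> [7, -4, 5, -4, 11, 4, -8]
Stage 3 (SUM): sum[0..0]=7, sum[0..1]=3, sum[0..2]=8, sum[0..3]=4, sum[0..4]=15, sum[0..5]=19, sum[0..6]=11 -> [7, 3, 8, 4, 15, 19, 11]
Stage 4 (CLIP -10 23): clip(7,-10,23)=7, clip(3,-10,23)=3, clip(8,-10,23)=8, clip(4,-10,23)=4, clip(15,-10,23)=15, clip(19,-10,23)=19, clip(11,-10,23)=11 -> [7, 3, 8, 4, 15, 19, 11]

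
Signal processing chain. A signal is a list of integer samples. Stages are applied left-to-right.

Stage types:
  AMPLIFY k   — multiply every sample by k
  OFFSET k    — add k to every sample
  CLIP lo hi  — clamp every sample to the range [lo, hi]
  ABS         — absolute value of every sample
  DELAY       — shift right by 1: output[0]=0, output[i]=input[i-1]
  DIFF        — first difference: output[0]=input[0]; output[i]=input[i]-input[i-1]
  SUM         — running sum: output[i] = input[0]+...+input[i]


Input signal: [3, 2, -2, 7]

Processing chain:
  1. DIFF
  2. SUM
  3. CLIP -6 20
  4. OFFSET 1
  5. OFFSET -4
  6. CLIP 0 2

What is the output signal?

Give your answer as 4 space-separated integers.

Input: [3, 2, -2, 7]
Stage 1 (DIFF): s[0]=3, 2-3=-1, -2-2=-4, 7--2=9 -> [3, -1, -4, 9]
Stage 2 (SUM): sum[0..0]=3, sum[0..1]=2, sum[0..2]=-2, sum[0..3]=7 -> [3, 2, -2, 7]
Stage 3 (CLIP -6 20): clip(3,-6,20)=3, clip(2,-6,20)=2, clip(-2,-6,20)=-2, clip(7,-6,20)=7 -> [3, 2, -2, 7]
Stage 4 (OFFSET 1): 3+1=4, 2+1=3, -2+1=-1, 7+1=8 -> [4, 3, -1, 8]
Stage 5 (OFFSET -4): 4+-4=0, 3+-4=-1, -1+-4=-5, 8+-4=4 -> [0, -1, -5, 4]
Stage 6 (CLIP 0 2): clip(0,0,2)=0, clip(-1,0,2)=0, clip(-5,0,2)=0, clip(4,0,2)=2 -> [0, 0, 0, 2]

Answer: 0 0 0 2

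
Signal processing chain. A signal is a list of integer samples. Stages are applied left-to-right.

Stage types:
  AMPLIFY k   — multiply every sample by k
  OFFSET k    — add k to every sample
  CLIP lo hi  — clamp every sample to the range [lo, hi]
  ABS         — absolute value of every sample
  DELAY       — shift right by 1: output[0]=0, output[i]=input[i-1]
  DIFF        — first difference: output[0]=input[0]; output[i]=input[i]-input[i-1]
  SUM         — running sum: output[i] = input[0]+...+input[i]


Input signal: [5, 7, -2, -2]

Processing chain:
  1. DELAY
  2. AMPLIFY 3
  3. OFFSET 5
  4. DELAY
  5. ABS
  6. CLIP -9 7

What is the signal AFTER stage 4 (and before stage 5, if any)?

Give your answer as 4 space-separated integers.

Input: [5, 7, -2, -2]
Stage 1 (DELAY): [0, 5, 7, -2] = [0, 5, 7, -2] -> [0, 5, 7, -2]
Stage 2 (AMPLIFY 3): 0*3=0, 5*3=15, 7*3=21, -2*3=-6 -> [0, 15, 21, -6]
Stage 3 (OFFSET 5): 0+5=5, 15+5=20, 21+5=26, -6+5=-1 -> [5, 20, 26, -1]
Stage 4 (DELAY): [0, 5, 20, 26] = [0, 5, 20, 26] -> [0, 5, 20, 26]

Answer: 0 5 20 26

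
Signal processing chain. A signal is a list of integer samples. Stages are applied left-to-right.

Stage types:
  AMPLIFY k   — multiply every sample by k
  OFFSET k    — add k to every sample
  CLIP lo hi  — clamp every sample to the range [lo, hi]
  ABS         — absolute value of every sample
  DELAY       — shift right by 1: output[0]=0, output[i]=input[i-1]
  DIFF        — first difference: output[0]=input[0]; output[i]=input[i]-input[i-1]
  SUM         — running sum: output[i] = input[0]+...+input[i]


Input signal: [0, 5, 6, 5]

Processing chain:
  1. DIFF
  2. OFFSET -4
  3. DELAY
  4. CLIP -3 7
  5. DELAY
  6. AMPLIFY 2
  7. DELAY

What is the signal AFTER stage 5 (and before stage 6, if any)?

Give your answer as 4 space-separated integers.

Input: [0, 5, 6, 5]
Stage 1 (DIFF): s[0]=0, 5-0=5, 6-5=1, 5-6=-1 -> [0, 5, 1, -1]
Stage 2 (OFFSET -4): 0+-4=-4, 5+-4=1, 1+-4=-3, -1+-4=-5 -> [-4, 1, -3, -5]
Stage 3 (DELAY): [0, -4, 1, -3] = [0, -4, 1, -3] -> [0, -4, 1, -3]
Stage 4 (CLIP -3 7): clip(0,-3,7)=0, clip(-4,-3,7)=-3, clip(1,-3,7)=1, clip(-3,-3,7)=-3 -> [0, -3, 1, -3]
Stage 5 (DELAY): [0, 0, -3, 1] = [0, 0, -3, 1] -> [0, 0, -3, 1]

Answer: 0 0 -3 1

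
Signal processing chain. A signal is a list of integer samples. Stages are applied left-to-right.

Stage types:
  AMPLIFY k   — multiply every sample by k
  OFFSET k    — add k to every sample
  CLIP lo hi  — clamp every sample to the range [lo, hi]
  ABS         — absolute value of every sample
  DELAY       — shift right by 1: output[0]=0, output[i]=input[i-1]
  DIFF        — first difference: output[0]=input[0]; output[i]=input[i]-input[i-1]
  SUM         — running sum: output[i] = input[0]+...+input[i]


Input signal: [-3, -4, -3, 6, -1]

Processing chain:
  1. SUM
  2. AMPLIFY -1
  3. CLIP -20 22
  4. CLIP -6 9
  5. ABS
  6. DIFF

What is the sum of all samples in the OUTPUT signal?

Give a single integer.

Answer: 5

Derivation:
Input: [-3, -4, -3, 6, -1]
Stage 1 (SUM): sum[0..0]=-3, sum[0..1]=-7, sum[0..2]=-10, sum[0..3]=-4, sum[0..4]=-5 -> [-3, -7, -10, -4, -5]
Stage 2 (AMPLIFY -1): -3*-1=3, -7*-1=7, -10*-1=10, -4*-1=4, -5*-1=5 -> [3, 7, 10, 4, 5]
Stage 3 (CLIP -20 22): clip(3,-20,22)=3, clip(7,-20,22)=7, clip(10,-20,22)=10, clip(4,-20,22)=4, clip(5,-20,22)=5 -> [3, 7, 10, 4, 5]
Stage 4 (CLIP -6 9): clip(3,-6,9)=3, clip(7,-6,9)=7, clip(10,-6,9)=9, clip(4,-6,9)=4, clip(5,-6,9)=5 -> [3, 7, 9, 4, 5]
Stage 5 (ABS): |3|=3, |7|=7, |9|=9, |4|=4, |5|=5 -> [3, 7, 9, 4, 5]
Stage 6 (DIFF): s[0]=3, 7-3=4, 9-7=2, 4-9=-5, 5-4=1 -> [3, 4, 2, -5, 1]
Output sum: 5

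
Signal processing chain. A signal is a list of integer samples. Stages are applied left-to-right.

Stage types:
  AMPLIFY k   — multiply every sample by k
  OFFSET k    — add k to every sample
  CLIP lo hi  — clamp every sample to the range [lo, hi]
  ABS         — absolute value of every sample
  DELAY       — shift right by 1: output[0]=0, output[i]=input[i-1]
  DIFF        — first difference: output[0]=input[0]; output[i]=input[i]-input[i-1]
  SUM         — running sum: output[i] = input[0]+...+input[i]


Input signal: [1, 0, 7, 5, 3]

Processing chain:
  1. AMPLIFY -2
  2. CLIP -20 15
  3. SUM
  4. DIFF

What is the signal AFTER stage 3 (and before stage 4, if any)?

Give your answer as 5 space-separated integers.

Answer: -2 -2 -16 -26 -32

Derivation:
Input: [1, 0, 7, 5, 3]
Stage 1 (AMPLIFY -2): 1*-2=-2, 0*-2=0, 7*-2=-14, 5*-2=-10, 3*-2=-6 -> [-2, 0, -14, -10, -6]
Stage 2 (CLIP -20 15): clip(-2,-20,15)=-2, clip(0,-20,15)=0, clip(-14,-20,15)=-14, clip(-10,-20,15)=-10, clip(-6,-20,15)=-6 -> [-2, 0, -14, -10, -6]
Stage 3 (SUM): sum[0..0]=-2, sum[0..1]=-2, sum[0..2]=-16, sum[0..3]=-26, sum[0..4]=-32 -> [-2, -2, -16, -26, -32]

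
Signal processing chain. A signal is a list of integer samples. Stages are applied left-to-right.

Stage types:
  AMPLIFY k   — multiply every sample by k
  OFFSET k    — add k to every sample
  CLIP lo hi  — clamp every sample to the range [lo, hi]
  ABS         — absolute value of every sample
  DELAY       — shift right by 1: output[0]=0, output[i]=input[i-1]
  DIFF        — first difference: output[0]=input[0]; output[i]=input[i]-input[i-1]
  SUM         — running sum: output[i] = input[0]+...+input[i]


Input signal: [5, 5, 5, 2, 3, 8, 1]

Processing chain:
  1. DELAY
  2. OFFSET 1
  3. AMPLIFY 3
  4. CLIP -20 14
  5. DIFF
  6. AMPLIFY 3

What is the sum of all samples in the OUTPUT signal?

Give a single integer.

Answer: 42

Derivation:
Input: [5, 5, 5, 2, 3, 8, 1]
Stage 1 (DELAY): [0, 5, 5, 5, 2, 3, 8] = [0, 5, 5, 5, 2, 3, 8] -> [0, 5, 5, 5, 2, 3, 8]
Stage 2 (OFFSET 1): 0+1=1, 5+1=6, 5+1=6, 5+1=6, 2+1=3, 3+1=4, 8+1=9 -> [1, 6, 6, 6, 3, 4, 9]
Stage 3 (AMPLIFY 3): 1*3=3, 6*3=18, 6*3=18, 6*3=18, 3*3=9, 4*3=12, 9*3=27 -> [3, 18, 18, 18, 9, 12, 27]
Stage 4 (CLIP -20 14): clip(3,-20,14)=3, clip(18,-20,14)=14, clip(18,-20,14)=14, clip(18,-20,14)=14, clip(9,-20,14)=9, clip(12,-20,14)=12, clip(27,-20,14)=14 -> [3, 14, 14, 14, 9, 12, 14]
Stage 5 (DIFF): s[0]=3, 14-3=11, 14-14=0, 14-14=0, 9-14=-5, 12-9=3, 14-12=2 -> [3, 11, 0, 0, -5, 3, 2]
Stage 6 (AMPLIFY 3): 3*3=9, 11*3=33, 0*3=0, 0*3=0, -5*3=-15, 3*3=9, 2*3=6 -> [9, 33, 0, 0, -15, 9, 6]
Output sum: 42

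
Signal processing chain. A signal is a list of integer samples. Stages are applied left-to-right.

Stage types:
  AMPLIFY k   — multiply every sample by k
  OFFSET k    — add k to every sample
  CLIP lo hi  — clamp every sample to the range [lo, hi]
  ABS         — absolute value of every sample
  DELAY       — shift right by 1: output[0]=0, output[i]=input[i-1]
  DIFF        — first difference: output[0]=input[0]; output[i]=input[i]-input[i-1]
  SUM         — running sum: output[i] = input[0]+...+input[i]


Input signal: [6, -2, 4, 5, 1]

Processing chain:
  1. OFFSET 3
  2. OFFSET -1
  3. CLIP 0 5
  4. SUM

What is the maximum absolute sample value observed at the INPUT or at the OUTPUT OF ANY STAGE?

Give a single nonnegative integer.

Input: [6, -2, 4, 5, 1] (max |s|=6)
Stage 1 (OFFSET 3): 6+3=9, -2+3=1, 4+3=7, 5+3=8, 1+3=4 -> [9, 1, 7, 8, 4] (max |s|=9)
Stage 2 (OFFSET -1): 9+-1=8, 1+-1=0, 7+-1=6, 8+-1=7, 4+-1=3 -> [8, 0, 6, 7, 3] (max |s|=8)
Stage 3 (CLIP 0 5): clip(8,0,5)=5, clip(0,0,5)=0, clip(6,0,5)=5, clip(7,0,5)=5, clip(3,0,5)=3 -> [5, 0, 5, 5, 3] (max |s|=5)
Stage 4 (SUM): sum[0..0]=5, sum[0..1]=5, sum[0..2]=10, sum[0..3]=15, sum[0..4]=18 -> [5, 5, 10, 15, 18] (max |s|=18)
Overall max amplitude: 18

Answer: 18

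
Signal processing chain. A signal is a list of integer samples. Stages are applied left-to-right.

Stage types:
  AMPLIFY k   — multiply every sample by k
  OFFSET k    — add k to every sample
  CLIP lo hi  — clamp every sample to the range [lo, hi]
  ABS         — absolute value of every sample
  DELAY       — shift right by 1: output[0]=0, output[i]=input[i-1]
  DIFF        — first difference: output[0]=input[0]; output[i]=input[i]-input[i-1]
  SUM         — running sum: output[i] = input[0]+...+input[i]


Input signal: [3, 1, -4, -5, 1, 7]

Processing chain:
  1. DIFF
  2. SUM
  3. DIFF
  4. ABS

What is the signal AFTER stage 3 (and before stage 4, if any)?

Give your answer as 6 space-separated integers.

Answer: 3 -2 -5 -1 6 6

Derivation:
Input: [3, 1, -4, -5, 1, 7]
Stage 1 (DIFF): s[0]=3, 1-3=-2, -4-1=-5, -5--4=-1, 1--5=6, 7-1=6 -> [3, -2, -5, -1, 6, 6]
Stage 2 (SUM): sum[0..0]=3, sum[0..1]=1, sum[0..2]=-4, sum[0..3]=-5, sum[0..4]=1, sum[0..5]=7 -> [3, 1, -4, -5, 1, 7]
Stage 3 (DIFF): s[0]=3, 1-3=-2, -4-1=-5, -5--4=-1, 1--5=6, 7-1=6 -> [3, -2, -5, -1, 6, 6]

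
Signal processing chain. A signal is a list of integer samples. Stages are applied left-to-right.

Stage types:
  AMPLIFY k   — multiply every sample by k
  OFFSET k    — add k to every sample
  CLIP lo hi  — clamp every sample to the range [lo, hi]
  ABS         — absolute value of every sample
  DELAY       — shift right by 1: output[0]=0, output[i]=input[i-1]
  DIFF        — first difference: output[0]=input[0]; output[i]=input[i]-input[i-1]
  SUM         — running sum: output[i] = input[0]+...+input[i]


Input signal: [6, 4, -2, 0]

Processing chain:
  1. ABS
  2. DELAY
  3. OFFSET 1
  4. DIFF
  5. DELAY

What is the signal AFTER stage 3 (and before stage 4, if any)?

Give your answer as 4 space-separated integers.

Input: [6, 4, -2, 0]
Stage 1 (ABS): |6|=6, |4|=4, |-2|=2, |0|=0 -> [6, 4, 2, 0]
Stage 2 (DELAY): [0, 6, 4, 2] = [0, 6, 4, 2] -> [0, 6, 4, 2]
Stage 3 (OFFSET 1): 0+1=1, 6+1=7, 4+1=5, 2+1=3 -> [1, 7, 5, 3]

Answer: 1 7 5 3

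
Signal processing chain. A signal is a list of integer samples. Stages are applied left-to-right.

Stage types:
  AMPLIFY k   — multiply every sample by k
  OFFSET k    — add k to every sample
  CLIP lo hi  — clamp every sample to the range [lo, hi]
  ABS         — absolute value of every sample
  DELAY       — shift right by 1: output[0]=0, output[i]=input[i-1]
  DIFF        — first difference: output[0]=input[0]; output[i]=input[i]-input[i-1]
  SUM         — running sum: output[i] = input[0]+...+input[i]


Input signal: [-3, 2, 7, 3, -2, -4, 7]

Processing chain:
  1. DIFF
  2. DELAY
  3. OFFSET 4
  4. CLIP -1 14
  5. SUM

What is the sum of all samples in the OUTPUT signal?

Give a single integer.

Answer: 115

Derivation:
Input: [-3, 2, 7, 3, -2, -4, 7]
Stage 1 (DIFF): s[0]=-3, 2--3=5, 7-2=5, 3-7=-4, -2-3=-5, -4--2=-2, 7--4=11 -> [-3, 5, 5, -4, -5, -2, 11]
Stage 2 (DELAY): [0, -3, 5, 5, -4, -5, -2] = [0, -3, 5, 5, -4, -5, -2] -> [0, -3, 5, 5, -4, -5, -2]
Stage 3 (OFFSET 4): 0+4=4, -3+4=1, 5+4=9, 5+4=9, -4+4=0, -5+4=-1, -2+4=2 -> [4, 1, 9, 9, 0, -1, 2]
Stage 4 (CLIP -1 14): clip(4,-1,14)=4, clip(1,-1,14)=1, clip(9,-1,14)=9, clip(9,-1,14)=9, clip(0,-1,14)=0, clip(-1,-1,14)=-1, clip(2,-1,14)=2 -> [4, 1, 9, 9, 0, -1, 2]
Stage 5 (SUM): sum[0..0]=4, sum[0..1]=5, sum[0..2]=14, sum[0..3]=23, sum[0..4]=23, sum[0..5]=22, sum[0..6]=24 -> [4, 5, 14, 23, 23, 22, 24]
Output sum: 115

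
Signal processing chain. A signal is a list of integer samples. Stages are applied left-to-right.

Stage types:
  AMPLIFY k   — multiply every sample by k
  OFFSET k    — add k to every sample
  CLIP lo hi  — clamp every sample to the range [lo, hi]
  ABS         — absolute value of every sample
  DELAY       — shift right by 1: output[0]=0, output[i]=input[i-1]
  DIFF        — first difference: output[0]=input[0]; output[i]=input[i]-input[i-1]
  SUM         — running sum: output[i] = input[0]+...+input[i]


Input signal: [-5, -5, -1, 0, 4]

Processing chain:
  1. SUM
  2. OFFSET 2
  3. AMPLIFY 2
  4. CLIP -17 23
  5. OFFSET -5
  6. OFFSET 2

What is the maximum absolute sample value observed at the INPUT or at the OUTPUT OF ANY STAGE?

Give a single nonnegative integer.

Answer: 22

Derivation:
Input: [-5, -5, -1, 0, 4] (max |s|=5)
Stage 1 (SUM): sum[0..0]=-5, sum[0..1]=-10, sum[0..2]=-11, sum[0..3]=-11, sum[0..4]=-7 -> [-5, -10, -11, -11, -7] (max |s|=11)
Stage 2 (OFFSET 2): -5+2=-3, -10+2=-8, -11+2=-9, -11+2=-9, -7+2=-5 -> [-3, -8, -9, -9, -5] (max |s|=9)
Stage 3 (AMPLIFY 2): -3*2=-6, -8*2=-16, -9*2=-18, -9*2=-18, -5*2=-10 -> [-6, -16, -18, -18, -10] (max |s|=18)
Stage 4 (CLIP -17 23): clip(-6,-17,23)=-6, clip(-16,-17,23)=-16, clip(-18,-17,23)=-17, clip(-18,-17,23)=-17, clip(-10,-17,23)=-10 -> [-6, -16, -17, -17, -10] (max |s|=17)
Stage 5 (OFFSET -5): -6+-5=-11, -16+-5=-21, -17+-5=-22, -17+-5=-22, -10+-5=-15 -> [-11, -21, -22, -22, -15] (max |s|=22)
Stage 6 (OFFSET 2): -11+2=-9, -21+2=-19, -22+2=-20, -22+2=-20, -15+2=-13 -> [-9, -19, -20, -20, -13] (max |s|=20)
Overall max amplitude: 22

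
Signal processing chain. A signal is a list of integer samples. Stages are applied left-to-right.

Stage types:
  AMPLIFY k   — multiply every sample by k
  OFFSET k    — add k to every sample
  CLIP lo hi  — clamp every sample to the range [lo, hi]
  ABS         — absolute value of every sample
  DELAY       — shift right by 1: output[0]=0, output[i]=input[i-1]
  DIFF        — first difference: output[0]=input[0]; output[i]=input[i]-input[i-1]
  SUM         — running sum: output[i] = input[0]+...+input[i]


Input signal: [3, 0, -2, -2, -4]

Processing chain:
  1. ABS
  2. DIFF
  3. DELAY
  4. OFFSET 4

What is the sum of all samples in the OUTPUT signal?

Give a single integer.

Input: [3, 0, -2, -2, -4]
Stage 1 (ABS): |3|=3, |0|=0, |-2|=2, |-2|=2, |-4|=4 -> [3, 0, 2, 2, 4]
Stage 2 (DIFF): s[0]=3, 0-3=-3, 2-0=2, 2-2=0, 4-2=2 -> [3, -3, 2, 0, 2]
Stage 3 (DELAY): [0, 3, -3, 2, 0] = [0, 3, -3, 2, 0] -> [0, 3, -3, 2, 0]
Stage 4 (OFFSET 4): 0+4=4, 3+4=7, -3+4=1, 2+4=6, 0+4=4 -> [4, 7, 1, 6, 4]
Output sum: 22

Answer: 22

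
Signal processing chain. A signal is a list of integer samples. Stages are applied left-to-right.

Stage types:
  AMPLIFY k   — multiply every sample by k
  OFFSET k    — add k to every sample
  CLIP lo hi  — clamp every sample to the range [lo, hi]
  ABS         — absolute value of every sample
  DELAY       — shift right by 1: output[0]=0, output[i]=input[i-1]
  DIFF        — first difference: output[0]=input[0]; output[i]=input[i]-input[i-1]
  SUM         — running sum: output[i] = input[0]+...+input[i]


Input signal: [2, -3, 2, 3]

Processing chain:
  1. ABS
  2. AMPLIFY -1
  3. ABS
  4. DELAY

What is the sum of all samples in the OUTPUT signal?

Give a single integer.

Input: [2, -3, 2, 3]
Stage 1 (ABS): |2|=2, |-3|=3, |2|=2, |3|=3 -> [2, 3, 2, 3]
Stage 2 (AMPLIFY -1): 2*-1=-2, 3*-1=-3, 2*-1=-2, 3*-1=-3 -> [-2, -3, -2, -3]
Stage 3 (ABS): |-2|=2, |-3|=3, |-2|=2, |-3|=3 -> [2, 3, 2, 3]
Stage 4 (DELAY): [0, 2, 3, 2] = [0, 2, 3, 2] -> [0, 2, 3, 2]
Output sum: 7

Answer: 7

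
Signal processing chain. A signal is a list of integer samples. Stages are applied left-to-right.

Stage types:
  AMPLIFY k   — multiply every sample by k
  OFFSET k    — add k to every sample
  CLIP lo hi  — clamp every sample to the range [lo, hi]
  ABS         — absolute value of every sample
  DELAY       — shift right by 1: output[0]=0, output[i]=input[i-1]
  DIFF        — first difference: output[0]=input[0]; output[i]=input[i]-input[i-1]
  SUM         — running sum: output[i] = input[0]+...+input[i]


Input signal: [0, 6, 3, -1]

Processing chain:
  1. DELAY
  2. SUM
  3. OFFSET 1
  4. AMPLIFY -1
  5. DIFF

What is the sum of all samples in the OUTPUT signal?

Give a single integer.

Answer: -10

Derivation:
Input: [0, 6, 3, -1]
Stage 1 (DELAY): [0, 0, 6, 3] = [0, 0, 6, 3] -> [0, 0, 6, 3]
Stage 2 (SUM): sum[0..0]=0, sum[0..1]=0, sum[0..2]=6, sum[0..3]=9 -> [0, 0, 6, 9]
Stage 3 (OFFSET 1): 0+1=1, 0+1=1, 6+1=7, 9+1=10 -> [1, 1, 7, 10]
Stage 4 (AMPLIFY -1): 1*-1=-1, 1*-1=-1, 7*-1=-7, 10*-1=-10 -> [-1, -1, -7, -10]
Stage 5 (DIFF): s[0]=-1, -1--1=0, -7--1=-6, -10--7=-3 -> [-1, 0, -6, -3]
Output sum: -10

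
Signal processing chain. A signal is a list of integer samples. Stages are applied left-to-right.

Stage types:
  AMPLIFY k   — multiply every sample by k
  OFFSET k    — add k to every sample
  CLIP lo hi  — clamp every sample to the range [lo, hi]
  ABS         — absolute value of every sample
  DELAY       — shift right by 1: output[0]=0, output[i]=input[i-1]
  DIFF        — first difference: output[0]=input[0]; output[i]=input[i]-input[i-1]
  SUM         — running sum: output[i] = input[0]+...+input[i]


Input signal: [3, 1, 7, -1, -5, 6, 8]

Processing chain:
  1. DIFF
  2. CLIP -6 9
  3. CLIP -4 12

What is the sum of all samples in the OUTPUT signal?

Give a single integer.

Input: [3, 1, 7, -1, -5, 6, 8]
Stage 1 (DIFF): s[0]=3, 1-3=-2, 7-1=6, -1-7=-8, -5--1=-4, 6--5=11, 8-6=2 -> [3, -2, 6, -8, -4, 11, 2]
Stage 2 (CLIP -6 9): clip(3,-6,9)=3, clip(-2,-6,9)=-2, clip(6,-6,9)=6, clip(-8,-6,9)=-6, clip(-4,-6,9)=-4, clip(11,-6,9)=9, clip(2,-6,9)=2 -> [3, -2, 6, -6, -4, 9, 2]
Stage 3 (CLIP -4 12): clip(3,-4,12)=3, clip(-2,-4,12)=-2, clip(6,-4,12)=6, clip(-6,-4,12)=-4, clip(-4,-4,12)=-4, clip(9,-4,12)=9, clip(2,-4,12)=2 -> [3, -2, 6, -4, -4, 9, 2]
Output sum: 10

Answer: 10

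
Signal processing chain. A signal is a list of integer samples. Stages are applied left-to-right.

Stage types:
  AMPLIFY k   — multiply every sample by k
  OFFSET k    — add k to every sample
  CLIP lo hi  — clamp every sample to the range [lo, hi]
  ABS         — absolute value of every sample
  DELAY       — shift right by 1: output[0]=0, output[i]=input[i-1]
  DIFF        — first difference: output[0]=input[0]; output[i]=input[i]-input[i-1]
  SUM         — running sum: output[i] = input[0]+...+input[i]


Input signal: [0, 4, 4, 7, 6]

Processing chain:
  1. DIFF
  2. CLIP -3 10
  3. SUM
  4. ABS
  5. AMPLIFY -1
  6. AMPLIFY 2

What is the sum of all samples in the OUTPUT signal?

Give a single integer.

Input: [0, 4, 4, 7, 6]
Stage 1 (DIFF): s[0]=0, 4-0=4, 4-4=0, 7-4=3, 6-7=-1 -> [0, 4, 0, 3, -1]
Stage 2 (CLIP -3 10): clip(0,-3,10)=0, clip(4,-3,10)=4, clip(0,-3,10)=0, clip(3,-3,10)=3, clip(-1,-3,10)=-1 -> [0, 4, 0, 3, -1]
Stage 3 (SUM): sum[0..0]=0, sum[0..1]=4, sum[0..2]=4, sum[0..3]=7, sum[0..4]=6 -> [0, 4, 4, 7, 6]
Stage 4 (ABS): |0|=0, |4|=4, |4|=4, |7|=7, |6|=6 -> [0, 4, 4, 7, 6]
Stage 5 (AMPLIFY -1): 0*-1=0, 4*-1=-4, 4*-1=-4, 7*-1=-7, 6*-1=-6 -> [0, -4, -4, -7, -6]
Stage 6 (AMPLIFY 2): 0*2=0, -4*2=-8, -4*2=-8, -7*2=-14, -6*2=-12 -> [0, -8, -8, -14, -12]
Output sum: -42

Answer: -42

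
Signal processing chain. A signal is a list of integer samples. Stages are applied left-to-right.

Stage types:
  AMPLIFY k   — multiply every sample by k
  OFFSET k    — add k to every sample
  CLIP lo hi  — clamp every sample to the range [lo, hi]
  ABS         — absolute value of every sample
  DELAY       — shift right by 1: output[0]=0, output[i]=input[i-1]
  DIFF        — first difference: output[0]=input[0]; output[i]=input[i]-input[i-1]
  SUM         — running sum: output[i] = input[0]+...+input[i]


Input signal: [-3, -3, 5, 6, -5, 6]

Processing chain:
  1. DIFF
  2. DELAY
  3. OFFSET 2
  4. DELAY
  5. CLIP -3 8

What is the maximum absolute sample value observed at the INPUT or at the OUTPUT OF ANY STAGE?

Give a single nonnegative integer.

Answer: 11

Derivation:
Input: [-3, -3, 5, 6, -5, 6] (max |s|=6)
Stage 1 (DIFF): s[0]=-3, -3--3=0, 5--3=8, 6-5=1, -5-6=-11, 6--5=11 -> [-3, 0, 8, 1, -11, 11] (max |s|=11)
Stage 2 (DELAY): [0, -3, 0, 8, 1, -11] = [0, -3, 0, 8, 1, -11] -> [0, -3, 0, 8, 1, -11] (max |s|=11)
Stage 3 (OFFSET 2): 0+2=2, -3+2=-1, 0+2=2, 8+2=10, 1+2=3, -11+2=-9 -> [2, -1, 2, 10, 3, -9] (max |s|=10)
Stage 4 (DELAY): [0, 2, -1, 2, 10, 3] = [0, 2, -1, 2, 10, 3] -> [0, 2, -1, 2, 10, 3] (max |s|=10)
Stage 5 (CLIP -3 8): clip(0,-3,8)=0, clip(2,-3,8)=2, clip(-1,-3,8)=-1, clip(2,-3,8)=2, clip(10,-3,8)=8, clip(3,-3,8)=3 -> [0, 2, -1, 2, 8, 3] (max |s|=8)
Overall max amplitude: 11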